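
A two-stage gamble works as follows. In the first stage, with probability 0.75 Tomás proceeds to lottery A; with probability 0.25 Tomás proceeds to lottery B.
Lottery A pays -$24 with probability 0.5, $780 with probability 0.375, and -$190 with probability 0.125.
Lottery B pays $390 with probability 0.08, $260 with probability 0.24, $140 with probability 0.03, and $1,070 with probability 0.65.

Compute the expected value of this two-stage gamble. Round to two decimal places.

EV(A) = 0.5 × (-24) + 0.375 × 780 + 0.125 × (-190) = -12 + 292.5 − 23.75 = 256.75
EV(B) = 0.08 × 390 + 0.24 × 260 + 0.03 × 140 + 0.65 × 1070 = 31.2 + 62.4 + 4.2 + 695.5 = 793.3
Overall = 0.75 × 256.75 + 0.25 × 793.3 = 192.5625 + 198.325 = 390.8875

$390.89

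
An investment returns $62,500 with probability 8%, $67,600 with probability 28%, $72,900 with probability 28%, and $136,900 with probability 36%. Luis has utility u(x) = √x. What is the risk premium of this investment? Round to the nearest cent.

E[u] = 0.08·√62500 + 0.28·√67600 + 0.28·√72900 + 0.36·√136900 = 0.08·250 + 0.28·260 + 0.28·270 + 0.36·370 = 301.6
CE = (301.6)² = 90962.56
Risk premium = EV − CE = 93624 − 90962.56 = 2661.44

$2,661.44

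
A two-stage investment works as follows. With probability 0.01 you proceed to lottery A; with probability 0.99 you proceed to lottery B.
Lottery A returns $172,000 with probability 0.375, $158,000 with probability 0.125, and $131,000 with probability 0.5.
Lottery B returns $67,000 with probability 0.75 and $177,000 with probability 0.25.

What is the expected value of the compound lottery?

EV(A) = 0.375 × 172000 + 0.125 × 158000 + 0.5 × 131000 = 64500 + 19750 + 65500 = 149750
EV(B) = 0.75 × 67000 + 0.25 × 177000 = 50250 + 44250 = 94500
Overall = 0.01 × 149750 + 0.99 × 94500 = 1497.5 + 93555 = 95052.5

$95,052.50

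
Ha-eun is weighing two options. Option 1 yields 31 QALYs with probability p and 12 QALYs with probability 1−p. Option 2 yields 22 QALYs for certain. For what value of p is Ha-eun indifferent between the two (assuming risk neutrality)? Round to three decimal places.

p = 0.526

p·31 + (1−p)·12 = 22
19p + 12 = 22
p = (22 − 12) / 19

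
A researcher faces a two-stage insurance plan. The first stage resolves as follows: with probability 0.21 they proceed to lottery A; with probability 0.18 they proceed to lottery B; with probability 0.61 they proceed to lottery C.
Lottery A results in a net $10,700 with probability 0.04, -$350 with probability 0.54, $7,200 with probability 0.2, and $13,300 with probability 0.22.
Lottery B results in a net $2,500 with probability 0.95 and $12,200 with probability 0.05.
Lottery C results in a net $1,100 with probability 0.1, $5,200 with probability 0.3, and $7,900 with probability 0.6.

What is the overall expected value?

$5,414.45

EV(A) = 0.04 × 10700 + 0.54 × (-350) + 0.2 × 7200 + 0.22 × 13300 = 428 − 189 + 1440 + 2926 = 4605
EV(B) = 0.95 × 2500 + 0.05 × 12200 = 2375 + 610 = 2985
EV(C) = 0.1 × 1100 + 0.3 × 5200 + 0.6 × 7900 = 110 + 1560 + 4740 = 6410
Overall = 0.21 × 4605 + 0.18 × 2985 + 0.61 × 6410 = 967.05 + 537.3 + 3910.1 = 5414.45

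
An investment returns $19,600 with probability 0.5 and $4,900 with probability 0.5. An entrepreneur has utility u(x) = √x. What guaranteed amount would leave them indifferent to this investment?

E[u] = 0.5·√19600 + 0.5·√4900 = 0.5·140 + 0.5·70 = 105
CE = (105)² = 11025

$11,025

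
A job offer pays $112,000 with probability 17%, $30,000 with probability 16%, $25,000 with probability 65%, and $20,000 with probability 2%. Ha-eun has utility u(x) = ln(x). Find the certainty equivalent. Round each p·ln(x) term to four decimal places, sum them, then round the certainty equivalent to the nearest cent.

$33,067.29

E[u] = 0.17·ln(112000) + 0.16·ln(30000) + 0.65·ln(25000) + 0.02·ln(20000) = 1.9765 + 1.6494 + 6.5823 + 0.1981 = 10.4063
CE = e^10.4063 ≈ 33067.29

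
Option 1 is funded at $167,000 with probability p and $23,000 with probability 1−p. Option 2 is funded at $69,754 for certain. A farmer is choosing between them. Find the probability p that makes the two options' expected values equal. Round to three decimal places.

p·167000 + (1−p)·23000 = 69754
144000p + 23000 = 69754
p = (69754 − 23000) / 144000

p = 0.325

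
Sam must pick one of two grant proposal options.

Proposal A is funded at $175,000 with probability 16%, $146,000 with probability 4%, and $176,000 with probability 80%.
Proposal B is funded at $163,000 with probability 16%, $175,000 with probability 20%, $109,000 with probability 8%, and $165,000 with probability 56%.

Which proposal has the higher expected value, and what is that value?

Proposal A = 0.16 × 175000 + 0.04 × 146000 + 0.8 × 176000 = 28000 + 5840 + 140800 = 174640
Proposal B = 0.16 × 163000 + 0.2 × 175000 + 0.08 × 109000 + 0.56 × 165000 = 26080 + 35000 + 8720 + 92400 = 162200

Proposal A ($174,640)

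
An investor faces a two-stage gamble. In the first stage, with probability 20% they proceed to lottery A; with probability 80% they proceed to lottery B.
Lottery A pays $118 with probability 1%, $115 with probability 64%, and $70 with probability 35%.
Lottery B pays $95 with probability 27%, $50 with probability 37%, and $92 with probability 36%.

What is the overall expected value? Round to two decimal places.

EV(A) = 0.01 × 118 + 0.64 × 115 + 0.35 × 70 = 1.18 + 73.6 + 24.5 = 99.28
EV(B) = 0.27 × 95 + 0.37 × 50 + 0.36 × 92 = 25.65 + 18.5 + 33.12 = 77.27
Overall = 0.2 × 99.28 + 0.8 × 77.27 = 19.856 + 61.816 = 81.672

$81.67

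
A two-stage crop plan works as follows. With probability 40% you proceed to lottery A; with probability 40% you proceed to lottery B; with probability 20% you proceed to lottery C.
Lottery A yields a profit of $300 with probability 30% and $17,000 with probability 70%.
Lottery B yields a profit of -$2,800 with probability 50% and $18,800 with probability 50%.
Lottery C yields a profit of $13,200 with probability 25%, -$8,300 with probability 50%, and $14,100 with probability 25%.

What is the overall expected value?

$8,531

EV(A) = 0.3 × 300 + 0.7 × 17000 = 90 + 11900 = 11990
EV(B) = 0.5 × (-2800) + 0.5 × 18800 = -1400 + 9400 = 8000
EV(C) = 0.25 × 13200 + 0.5 × (-8300) + 0.25 × 14100 = 3300 − 4150 + 3525 = 2675
Overall = 0.4 × 11990 + 0.4 × 8000 + 0.2 × 2675 = 4796 + 3200 + 535 = 8531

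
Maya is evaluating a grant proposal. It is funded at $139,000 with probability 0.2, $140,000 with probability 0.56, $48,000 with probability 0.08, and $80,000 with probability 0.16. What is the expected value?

EV = 0.2 × 139000 + 0.56 × 140000 + 0.08 × 48000 + 0.16 × 80000 = 27800 + 78400 + 3840 + 12800 = 122840

$122,840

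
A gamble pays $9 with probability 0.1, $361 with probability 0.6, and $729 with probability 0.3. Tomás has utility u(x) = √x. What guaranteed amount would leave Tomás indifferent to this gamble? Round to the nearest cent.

E[u] = 0.1·√9 + 0.6·√361 + 0.3·√729 = 0.1·3 + 0.6·19 + 0.3·27 = 19.8
CE = (19.8)² = 392.04

$392.04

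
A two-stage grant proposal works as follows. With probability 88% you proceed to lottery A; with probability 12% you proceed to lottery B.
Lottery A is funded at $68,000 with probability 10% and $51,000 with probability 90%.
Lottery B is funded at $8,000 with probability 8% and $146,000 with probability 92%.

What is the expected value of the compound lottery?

$62,571.20

EV(A) = 0.1 × 68000 + 0.9 × 51000 = 6800 + 45900 = 52700
EV(B) = 0.08 × 8000 + 0.92 × 146000 = 640 + 134320 = 134960
Overall = 0.88 × 52700 + 0.12 × 134960 = 46376 + 16195.2 = 62571.2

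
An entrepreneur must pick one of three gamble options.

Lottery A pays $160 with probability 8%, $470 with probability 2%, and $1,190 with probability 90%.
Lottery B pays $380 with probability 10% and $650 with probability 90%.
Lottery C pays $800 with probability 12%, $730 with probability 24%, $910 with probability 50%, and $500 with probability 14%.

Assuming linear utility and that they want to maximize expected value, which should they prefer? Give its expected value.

Lottery A = 0.08 × 160 + 0.02 × 470 + 0.9 × 1190 = 12.8 + 9.4 + 1071 = 1093.2
Lottery B = 0.1 × 380 + 0.9 × 650 = 38 + 585 = 623
Lottery C = 0.12 × 800 + 0.24 × 730 + 0.5 × 910 + 0.14 × 500 = 96 + 175.2 + 455 + 70 = 796.2

Lottery A ($1,093.20)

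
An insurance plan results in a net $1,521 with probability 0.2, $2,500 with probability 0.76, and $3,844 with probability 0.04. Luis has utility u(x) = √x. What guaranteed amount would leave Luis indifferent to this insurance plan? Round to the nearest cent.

E[u] = 0.2·√1521 + 0.76·√2500 + 0.04·√3844 = 0.2·39 + 0.76·50 + 0.04·62 = 48.28
CE = (48.28)² = 2330.9584

$2,330.96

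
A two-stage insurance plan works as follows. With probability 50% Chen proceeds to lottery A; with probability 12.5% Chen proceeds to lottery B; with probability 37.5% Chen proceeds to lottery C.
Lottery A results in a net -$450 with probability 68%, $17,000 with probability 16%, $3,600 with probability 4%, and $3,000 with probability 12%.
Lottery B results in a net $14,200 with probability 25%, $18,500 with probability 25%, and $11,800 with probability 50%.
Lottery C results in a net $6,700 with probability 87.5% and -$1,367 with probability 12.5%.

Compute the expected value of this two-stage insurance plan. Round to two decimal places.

$5,352.73

EV(A) = 0.68 × (-450) + 0.16 × 17000 + 0.04 × 3600 + 0.12 × 3000 = -306 + 2720 + 144 + 360 = 2918
EV(B) = 0.25 × 14200 + 0.25 × 18500 + 0.5 × 11800 = 3550 + 4625 + 5900 = 14075
EV(C) = 0.875 × 6700 + 0.125 × (-1367) = 5862.5 − 170.875 = 5691.625
Overall = 0.5 × 2918 + 0.125 × 14075 + 0.375 × 5691.625 = 1459 + 1759.375 + 2134.359375 = 5352.734375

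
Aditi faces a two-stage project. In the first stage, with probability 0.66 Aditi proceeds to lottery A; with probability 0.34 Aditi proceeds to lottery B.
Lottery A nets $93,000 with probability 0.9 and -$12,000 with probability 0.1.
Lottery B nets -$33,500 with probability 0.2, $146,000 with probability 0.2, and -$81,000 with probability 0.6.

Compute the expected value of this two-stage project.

$45,576

EV(A) = 0.9 × 93000 + 0.1 × (-12000) = 83700 − 1200 = 82500
EV(B) = 0.2 × (-33500) + 0.2 × 146000 + 0.6 × (-81000) = -6700 + 29200 − 48600 = -26100
Overall = 0.66 × 82500 + 0.34 × (-26100) = 54450 − 8874 = 45576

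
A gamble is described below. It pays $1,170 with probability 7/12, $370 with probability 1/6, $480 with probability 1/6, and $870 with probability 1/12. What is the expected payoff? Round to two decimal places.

EV = 7/12 × 1170 + 1/6 × 370 + 1/6 × 480 + 1/12 × 870 = 682.5 + 61.6667 + 80 + 72.5 = 896.6667

$896.67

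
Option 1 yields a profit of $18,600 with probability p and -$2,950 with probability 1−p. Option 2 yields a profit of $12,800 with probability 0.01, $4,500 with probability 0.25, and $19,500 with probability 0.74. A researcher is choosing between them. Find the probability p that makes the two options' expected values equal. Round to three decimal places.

EV(Option 2) = 0.01 × 12800 + 0.25 × 4500 + 0.74 × 19500 = 128 + 1125 + 14430 = 15683
p·18600 + (1−p)·(-2950) = 15683
21550p − 2950 = 15683
p = (15683 + 2950) / 21550

p = 0.865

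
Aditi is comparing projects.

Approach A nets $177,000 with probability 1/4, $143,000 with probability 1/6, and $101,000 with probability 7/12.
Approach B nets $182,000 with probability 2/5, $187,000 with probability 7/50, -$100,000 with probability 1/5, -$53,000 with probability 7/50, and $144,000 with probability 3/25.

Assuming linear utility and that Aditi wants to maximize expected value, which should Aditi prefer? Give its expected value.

Approach A ($127,000)

Approach A = 1/4 × 177000 + 1/6 × 143000 + 7/12 × 101000 = 44250 + 23833.3333 + 58916.6667 = 127000
Approach B = 2/5 × 182000 + 7/50 × 187000 + 1/5 × (-100000) + 7/50 × (-53000) + 3/25 × 144000 = 72800 + 26180 − 20000 − 7420 + 17280 = 88840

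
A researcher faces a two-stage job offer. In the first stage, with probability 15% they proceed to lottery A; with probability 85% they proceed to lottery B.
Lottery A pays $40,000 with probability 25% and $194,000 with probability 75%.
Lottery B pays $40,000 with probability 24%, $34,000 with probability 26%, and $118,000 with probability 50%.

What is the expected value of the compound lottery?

EV(A) = 0.25 × 40000 + 0.75 × 194000 = 10000 + 145500 = 155500
EV(B) = 0.24 × 40000 + 0.26 × 34000 + 0.5 × 118000 = 9600 + 8840 + 59000 = 77440
Overall = 0.15 × 155500 + 0.85 × 77440 = 23325 + 65824 = 89149

$89,149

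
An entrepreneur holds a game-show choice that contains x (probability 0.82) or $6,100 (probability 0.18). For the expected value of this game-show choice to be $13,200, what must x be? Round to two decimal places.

0.82·x + 0.18·6100 = 13200
0.82·x = 13200 − 1098 = 12102
x = 12102 / 0.82 = 14758.5366

x = $14,758.54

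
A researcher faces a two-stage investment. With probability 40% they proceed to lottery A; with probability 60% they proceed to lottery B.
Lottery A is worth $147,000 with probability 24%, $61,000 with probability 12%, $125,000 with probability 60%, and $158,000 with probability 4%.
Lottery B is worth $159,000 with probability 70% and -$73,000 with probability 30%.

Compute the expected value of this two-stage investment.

$103,208

EV(A) = 0.24 × 147000 + 0.12 × 61000 + 0.6 × 125000 + 0.04 × 158000 = 35280 + 7320 + 75000 + 6320 = 123920
EV(B) = 0.7 × 159000 + 0.3 × (-73000) = 111300 − 21900 = 89400
Overall = 0.4 × 123920 + 0.6 × 89400 = 49568 + 53640 = 103208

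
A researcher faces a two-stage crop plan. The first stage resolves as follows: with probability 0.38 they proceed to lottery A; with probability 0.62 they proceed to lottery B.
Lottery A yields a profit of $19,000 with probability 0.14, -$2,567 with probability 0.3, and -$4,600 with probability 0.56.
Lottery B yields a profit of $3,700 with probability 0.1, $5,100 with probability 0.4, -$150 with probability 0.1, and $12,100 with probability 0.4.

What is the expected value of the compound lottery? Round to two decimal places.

$4,224.98

EV(A) = 0.14 × 19000 + 0.3 × (-2567) + 0.56 × (-4600) = 2660 − 770.1 − 2576 = -686.1
EV(B) = 0.1 × 3700 + 0.4 × 5100 + 0.1 × (-150) + 0.4 × 12100 = 370 + 2040 − 15 + 4840 = 7235
Overall = 0.38 × (-686.1) + 0.62 × 7235 = -260.718 + 4485.7 = 4224.982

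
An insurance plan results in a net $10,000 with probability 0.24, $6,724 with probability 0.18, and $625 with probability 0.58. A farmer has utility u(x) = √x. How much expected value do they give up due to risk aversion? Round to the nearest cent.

E[u] = 0.24·√10000 + 0.18·√6724 + 0.58·√625 = 0.24·100 + 0.18·82 + 0.58·25 = 53.26
CE = (53.26)² = 2836.6276
Risk premium = EV − CE = 3972.82 − 2836.6276 = 1136.1924

$1,136.19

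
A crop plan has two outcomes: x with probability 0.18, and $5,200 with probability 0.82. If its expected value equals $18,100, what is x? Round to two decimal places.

x = $76,866.67

0.18·x + 0.82·5200 = 18100
0.18·x = 18100 − 4264 = 13836
x = 13836 / 0.18 = 76866.6667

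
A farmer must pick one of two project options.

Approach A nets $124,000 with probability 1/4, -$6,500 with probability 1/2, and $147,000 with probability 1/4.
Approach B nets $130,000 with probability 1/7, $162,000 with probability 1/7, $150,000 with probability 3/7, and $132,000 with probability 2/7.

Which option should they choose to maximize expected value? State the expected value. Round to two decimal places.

Approach A = 1/4 × 124000 + 1/2 × (-6500) + 1/4 × 147000 = 31000 − 3250 + 36750 = 64500
Approach B = 1/7 × 130000 + 1/7 × 162000 + 3/7 × 150000 + 2/7 × 132000 = 18571.4286 + 23142.8571 + 64285.7143 + 37714.2857 = 143714.2857

Approach B ($143,714.29)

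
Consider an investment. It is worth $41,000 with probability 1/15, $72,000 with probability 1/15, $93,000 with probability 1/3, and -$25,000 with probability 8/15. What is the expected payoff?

EV = 1/15 × 41000 + 1/15 × 72000 + 1/3 × 93000 + 8/15 × (-25000) = 2733.3333 + 4800 + 31000 − 13333.3333 = 25200

$25,200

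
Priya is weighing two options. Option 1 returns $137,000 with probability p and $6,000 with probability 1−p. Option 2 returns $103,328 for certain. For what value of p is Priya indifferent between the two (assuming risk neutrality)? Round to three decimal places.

p·137000 + (1−p)·6000 = 103328
131000p + 6000 = 103328
p = (103328 − 6000) / 131000

p = 0.743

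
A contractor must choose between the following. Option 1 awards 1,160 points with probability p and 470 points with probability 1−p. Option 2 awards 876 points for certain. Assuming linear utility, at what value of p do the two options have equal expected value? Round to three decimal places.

p·1160 + (1−p)·470 = 876
690p + 470 = 876
p = (876 − 470) / 690

p = 0.588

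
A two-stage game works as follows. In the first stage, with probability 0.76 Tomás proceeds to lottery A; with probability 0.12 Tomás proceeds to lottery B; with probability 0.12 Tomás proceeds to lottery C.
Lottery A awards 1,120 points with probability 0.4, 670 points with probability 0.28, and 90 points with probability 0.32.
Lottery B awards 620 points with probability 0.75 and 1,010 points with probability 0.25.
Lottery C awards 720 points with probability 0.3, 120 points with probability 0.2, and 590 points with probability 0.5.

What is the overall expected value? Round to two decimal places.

655.24 points

EV(A) = 0.4 × 1120 + 0.28 × 670 + 0.32 × 90 = 448 + 187.6 + 28.8 = 664.4
EV(B) = 0.75 × 620 + 0.25 × 1010 = 465 + 252.5 = 717.5
EV(C) = 0.3 × 720 + 0.2 × 120 + 0.5 × 590 = 216 + 24 + 295 = 535
Overall = 0.76 × 664.4 + 0.12 × 717.5 + 0.12 × 535 = 504.944 + 86.1 + 64.2 = 655.244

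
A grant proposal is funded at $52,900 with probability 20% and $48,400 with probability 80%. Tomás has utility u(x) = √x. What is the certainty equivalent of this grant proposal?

E[u] = 0.2·√52900 + 0.8·√48400 = 0.2·230 + 0.8·220 = 222
CE = (222)² = 49284

$49,284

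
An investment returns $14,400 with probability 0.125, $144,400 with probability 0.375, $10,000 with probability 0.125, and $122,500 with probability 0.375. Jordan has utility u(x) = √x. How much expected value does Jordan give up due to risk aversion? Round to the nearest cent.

$12,385.94

E[u] = 0.125·√14400 + 0.375·√144400 + 0.125·√10000 + 0.375·√122500 = 0.125·120 + 0.375·380 + 0.125·100 + 0.375·350 = 301.25
CE = (301.25)² = 90751.5625
Risk premium = EV − CE = 103137.5 − 90751.5625 = 12385.9375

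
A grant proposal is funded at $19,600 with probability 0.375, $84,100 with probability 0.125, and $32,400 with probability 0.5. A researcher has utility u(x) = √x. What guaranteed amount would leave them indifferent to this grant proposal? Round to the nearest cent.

$31,951.56

E[u] = 0.375·√19600 + 0.125·√84100 + 0.5·√32400 = 0.375·140 + 0.125·290 + 0.5·180 = 178.75
CE = (178.75)² = 31951.5625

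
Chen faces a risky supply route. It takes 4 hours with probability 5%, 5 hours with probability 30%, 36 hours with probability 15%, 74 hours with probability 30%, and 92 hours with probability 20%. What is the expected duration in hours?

47.7 hours

EV = 0.05 × 4 + 0.3 × 5 + 0.15 × 36 + 0.3 × 74 + 0.2 × 92 = 0.2 + 1.5 + 5.4 + 22.2 + 18.4 = 47.7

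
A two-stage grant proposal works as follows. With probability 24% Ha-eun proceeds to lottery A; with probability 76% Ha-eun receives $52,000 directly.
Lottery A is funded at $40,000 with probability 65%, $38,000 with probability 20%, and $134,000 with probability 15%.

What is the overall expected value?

$52,408

EV(A) = 0.65 × 40000 + 0.2 × 38000 + 0.15 × 134000 = 26000 + 7600 + 20100 = 53700
Branch B: 52000 (certain)
Overall = 0.24 × 53700 + 0.76 × 52000 = 12888 + 39520 = 52408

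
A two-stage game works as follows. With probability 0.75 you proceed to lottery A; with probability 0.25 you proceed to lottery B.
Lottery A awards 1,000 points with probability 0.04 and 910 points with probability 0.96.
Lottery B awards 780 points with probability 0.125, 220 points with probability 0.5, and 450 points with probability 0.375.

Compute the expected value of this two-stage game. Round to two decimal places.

EV(A) = 0.04 × 1000 + 0.96 × 910 = 40 + 873.6 = 913.6
EV(B) = 0.125 × 780 + 0.5 × 220 + 0.375 × 450 = 97.5 + 110 + 168.75 = 376.25
Overall = 0.75 × 913.6 + 0.25 × 376.25 = 685.2 + 94.0625 = 779.2625

779.26 points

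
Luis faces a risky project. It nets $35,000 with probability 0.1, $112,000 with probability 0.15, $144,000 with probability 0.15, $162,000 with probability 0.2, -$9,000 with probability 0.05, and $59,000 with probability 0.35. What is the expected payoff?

$94,500

EV = 0.1 × 35000 + 0.15 × 112000 + 0.15 × 144000 + 0.2 × 162000 + 0.05 × (-9000) + 0.35 × 59000 = 3500 + 16800 + 21600 + 32400 − 450 + 20650 = 94500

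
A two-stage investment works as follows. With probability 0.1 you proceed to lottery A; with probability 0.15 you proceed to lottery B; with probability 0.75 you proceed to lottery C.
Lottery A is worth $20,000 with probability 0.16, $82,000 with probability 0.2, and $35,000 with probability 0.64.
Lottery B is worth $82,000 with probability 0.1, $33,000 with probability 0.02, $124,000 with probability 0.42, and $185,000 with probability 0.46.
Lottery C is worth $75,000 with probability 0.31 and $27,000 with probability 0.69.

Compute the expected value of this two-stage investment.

$57,516

EV(A) = 0.16 × 20000 + 0.2 × 82000 + 0.64 × 35000 = 3200 + 16400 + 22400 = 42000
EV(B) = 0.1 × 82000 + 0.02 × 33000 + 0.42 × 124000 + 0.46 × 185000 = 8200 + 660 + 52080 + 85100 = 146040
EV(C) = 0.31 × 75000 + 0.69 × 27000 = 23250 + 18630 = 41880
Overall = 0.1 × 42000 + 0.15 × 146040 + 0.75 × 41880 = 4200 + 21906 + 31410 = 57516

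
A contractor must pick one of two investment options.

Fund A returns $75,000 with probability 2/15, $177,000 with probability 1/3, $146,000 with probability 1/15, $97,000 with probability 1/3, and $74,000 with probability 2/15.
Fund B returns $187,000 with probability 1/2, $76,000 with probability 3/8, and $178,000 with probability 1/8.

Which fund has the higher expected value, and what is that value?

Fund A = 2/15 × 75000 + 1/3 × 177000 + 1/15 × 146000 + 1/3 × 97000 + 2/15 × 74000 = 10000 + 59000 + 9733.3333 + 32333.3333 + 9866.6667 = 120933.3333
Fund B = 1/2 × 187000 + 3/8 × 76000 + 1/8 × 178000 = 93500 + 28500 + 22250 = 144250

Fund B ($144,250)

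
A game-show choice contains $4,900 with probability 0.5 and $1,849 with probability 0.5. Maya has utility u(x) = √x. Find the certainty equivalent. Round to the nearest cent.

$3,192.25

E[u] = 0.5·√4900 + 0.5·√1849 = 0.5·70 + 0.5·43 = 56.5
CE = (56.5)² = 3192.25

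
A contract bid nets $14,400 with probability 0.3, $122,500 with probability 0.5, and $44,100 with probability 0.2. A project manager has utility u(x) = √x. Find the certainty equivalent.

E[u] = 0.3·√14400 + 0.5·√122500 + 0.2·√44100 = 0.3·120 + 0.5·350 + 0.2·210 = 253
CE = (253)² = 64009

$64,009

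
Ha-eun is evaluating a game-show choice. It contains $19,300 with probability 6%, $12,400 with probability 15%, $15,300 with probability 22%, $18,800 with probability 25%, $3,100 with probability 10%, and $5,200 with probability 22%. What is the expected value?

$12,538

EV = 0.06 × 19300 + 0.15 × 12400 + 0.22 × 15300 + 0.25 × 18800 + 0.1 × 3100 + 0.22 × 5200 = 1158 + 1860 + 3366 + 4700 + 310 + 1144 = 12538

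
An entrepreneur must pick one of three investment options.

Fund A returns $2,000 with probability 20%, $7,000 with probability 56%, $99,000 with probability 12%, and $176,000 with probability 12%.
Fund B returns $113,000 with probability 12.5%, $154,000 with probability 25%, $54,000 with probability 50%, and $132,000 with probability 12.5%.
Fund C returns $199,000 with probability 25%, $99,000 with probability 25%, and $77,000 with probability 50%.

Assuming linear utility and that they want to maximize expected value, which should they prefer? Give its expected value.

Fund C ($113,000)

Fund A = 0.2 × 2000 + 0.56 × 7000 + 0.12 × 99000 + 0.12 × 176000 = 400 + 3920 + 11880 + 21120 = 37320
Fund B = 0.125 × 113000 + 0.25 × 154000 + 0.5 × 54000 + 0.125 × 132000 = 14125 + 38500 + 27000 + 16500 = 96125
Fund C = 0.25 × 199000 + 0.25 × 99000 + 0.5 × 77000 = 49750 + 24750 + 38500 = 113000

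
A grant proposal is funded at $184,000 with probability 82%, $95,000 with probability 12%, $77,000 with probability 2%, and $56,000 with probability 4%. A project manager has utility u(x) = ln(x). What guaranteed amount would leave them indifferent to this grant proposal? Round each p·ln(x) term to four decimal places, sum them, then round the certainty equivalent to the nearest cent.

$159,261.06

E[u] = 0.82·ln(184000) + 0.12·ln(95000) + 0.02·ln(77000) + 0.04·ln(56000) = 9.9406 + 1.3754 + 0.2250 + 0.4373 = 11.9783
CE = e^11.9783 ≈ 159261.06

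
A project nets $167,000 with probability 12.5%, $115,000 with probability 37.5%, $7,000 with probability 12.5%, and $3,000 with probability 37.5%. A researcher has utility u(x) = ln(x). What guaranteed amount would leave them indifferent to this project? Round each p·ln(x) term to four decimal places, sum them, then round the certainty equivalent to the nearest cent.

E[u] = 0.125·ln(167000) + 0.375·ln(115000) + 0.125·ln(7000) + 0.375·ln(3000) = 1.5032 + 4.3698 + 1.1067 + 3.0024 = 9.9821
CE = e^9.9821 ≈ 21635.70

$21,635.70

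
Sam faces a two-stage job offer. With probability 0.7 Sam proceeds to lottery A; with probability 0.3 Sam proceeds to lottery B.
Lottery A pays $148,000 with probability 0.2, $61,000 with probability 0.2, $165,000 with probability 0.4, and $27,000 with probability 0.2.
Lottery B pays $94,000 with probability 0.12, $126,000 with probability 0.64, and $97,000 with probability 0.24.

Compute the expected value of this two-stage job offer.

$113,800

EV(A) = 0.2 × 148000 + 0.2 × 61000 + 0.4 × 165000 + 0.2 × 27000 = 29600 + 12200 + 66000 + 5400 = 113200
EV(B) = 0.12 × 94000 + 0.64 × 126000 + 0.24 × 97000 = 11280 + 80640 + 23280 = 115200
Overall = 0.7 × 113200 + 0.3 × 115200 = 79240 + 34560 = 113800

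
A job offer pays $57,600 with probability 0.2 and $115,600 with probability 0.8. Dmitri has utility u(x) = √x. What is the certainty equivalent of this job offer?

$102,400

E[u] = 0.2·√57600 + 0.8·√115600 = 0.2·240 + 0.8·340 = 320
CE = (320)² = 102400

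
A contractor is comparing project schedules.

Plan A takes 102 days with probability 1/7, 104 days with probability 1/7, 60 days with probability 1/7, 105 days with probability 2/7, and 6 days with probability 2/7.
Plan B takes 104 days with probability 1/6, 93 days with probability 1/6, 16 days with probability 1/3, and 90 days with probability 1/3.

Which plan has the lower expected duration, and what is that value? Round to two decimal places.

Plan A = 1/7 × 102 + 1/7 × 104 + 1/7 × 60 + 2/7 × 105 + 2/7 × 6 = 14.5714 + 14.8571 + 8.5714 + 30 + 1.7143 = 69.7143
Plan B = 1/6 × 104 + 1/6 × 93 + 1/3 × 16 + 1/3 × 90 = 17.3333 + 15.5 + 5.3333 + 30 = 68.1667

Plan B (68.17 days)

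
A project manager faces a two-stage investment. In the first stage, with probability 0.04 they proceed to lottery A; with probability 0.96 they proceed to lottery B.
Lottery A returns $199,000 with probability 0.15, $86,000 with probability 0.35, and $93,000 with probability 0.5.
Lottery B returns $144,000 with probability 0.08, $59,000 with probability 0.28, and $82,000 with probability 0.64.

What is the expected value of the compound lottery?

EV(A) = 0.15 × 199000 + 0.35 × 86000 + 0.5 × 93000 = 29850 + 30100 + 46500 = 106450
EV(B) = 0.08 × 144000 + 0.28 × 59000 + 0.64 × 82000 = 11520 + 16520 + 52480 = 80520
Overall = 0.04 × 106450 + 0.96 × 80520 = 4258 + 77299.2 = 81557.2

$81,557.20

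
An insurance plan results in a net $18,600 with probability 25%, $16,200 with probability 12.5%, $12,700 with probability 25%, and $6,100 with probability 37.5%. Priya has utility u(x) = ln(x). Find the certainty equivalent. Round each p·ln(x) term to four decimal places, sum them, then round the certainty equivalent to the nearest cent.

$10,939.11

E[u] = 0.25·ln(18600) + 0.125·ln(16200) + 0.25·ln(12700) + 0.375·ln(6100) = 2.4577 + 1.2116 + 2.3623 + 3.2685 = 9.3001
CE = e^9.3001 ≈ 10939.11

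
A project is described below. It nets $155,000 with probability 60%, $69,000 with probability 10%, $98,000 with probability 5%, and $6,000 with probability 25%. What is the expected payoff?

EV = 0.6 × 155000 + 0.1 × 69000 + 0.05 × 98000 + 0.25 × 6000 = 93000 + 6900 + 4900 + 1500 = 106300

$106,300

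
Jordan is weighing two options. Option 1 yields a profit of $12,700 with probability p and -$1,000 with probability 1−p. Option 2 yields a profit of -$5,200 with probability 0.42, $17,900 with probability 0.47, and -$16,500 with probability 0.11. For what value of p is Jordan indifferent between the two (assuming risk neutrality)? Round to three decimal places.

EV(Option 2) = 0.42 × (-5200) + 0.47 × 17900 + 0.11 × (-16500) = -2184 + 8413 − 1815 = 4414
p·12700 + (1−p)·(-1000) = 4414
13700p − 1000 = 4414
p = (4414 + 1000) / 13700

p = 0.395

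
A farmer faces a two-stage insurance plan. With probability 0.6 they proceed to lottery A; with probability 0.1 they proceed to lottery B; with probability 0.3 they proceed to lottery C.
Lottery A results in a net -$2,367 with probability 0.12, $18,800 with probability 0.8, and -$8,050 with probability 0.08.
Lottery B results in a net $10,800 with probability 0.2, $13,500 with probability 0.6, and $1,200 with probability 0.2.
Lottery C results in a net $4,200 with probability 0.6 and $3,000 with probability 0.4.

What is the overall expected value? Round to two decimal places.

$10,633.18

EV(A) = 0.12 × (-2367) + 0.8 × 18800 + 0.08 × (-8050) = -284.04 + 15040 − 644 = 14111.96
EV(B) = 0.2 × 10800 + 0.6 × 13500 + 0.2 × 1200 = 2160 + 8100 + 240 = 10500
EV(C) = 0.6 × 4200 + 0.4 × 3000 = 2520 + 1200 = 3720
Overall = 0.6 × 14111.96 + 0.1 × 10500 + 0.3 × 3720 = 8467.176 + 1050 + 1116 = 10633.176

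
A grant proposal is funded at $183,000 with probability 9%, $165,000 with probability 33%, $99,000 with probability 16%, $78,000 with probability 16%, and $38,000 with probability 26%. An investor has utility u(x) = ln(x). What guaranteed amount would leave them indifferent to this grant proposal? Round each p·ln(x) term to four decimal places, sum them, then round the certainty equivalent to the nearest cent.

$92,939.13

E[u] = 0.09·ln(183000) + 0.33·ln(165000) + 0.16·ln(99000) + 0.16·ln(78000) + 0.26·ln(38000) = 1.0906 + 3.9645 + 1.8405 + 1.8023 + 2.7418 = 11.4397
CE = e^11.4397 ≈ 92939.13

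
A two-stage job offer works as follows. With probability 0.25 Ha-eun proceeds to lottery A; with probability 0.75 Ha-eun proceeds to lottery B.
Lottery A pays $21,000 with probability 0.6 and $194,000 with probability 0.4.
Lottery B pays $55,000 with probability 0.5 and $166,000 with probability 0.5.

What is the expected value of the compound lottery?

$105,425

EV(A) = 0.6 × 21000 + 0.4 × 194000 = 12600 + 77600 = 90200
EV(B) = 0.5 × 55000 + 0.5 × 166000 = 27500 + 83000 = 110500
Overall = 0.25 × 90200 + 0.75 × 110500 = 22550 + 82875 = 105425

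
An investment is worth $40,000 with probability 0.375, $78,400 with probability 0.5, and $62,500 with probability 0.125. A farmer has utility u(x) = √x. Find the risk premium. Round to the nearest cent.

$1,373.44

E[u] = 0.375·√40000 + 0.5·√78400 + 0.125·√62500 = 0.375·200 + 0.5·280 + 0.125·250 = 246.25
CE = (246.25)² = 60639.0625
Risk premium = EV − CE = 62012.5 − 60639.0625 = 1373.4375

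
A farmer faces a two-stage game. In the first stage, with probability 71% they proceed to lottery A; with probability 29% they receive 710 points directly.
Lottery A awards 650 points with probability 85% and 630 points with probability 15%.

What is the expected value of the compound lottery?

665.27 points

EV(A) = 0.85 × 650 + 0.15 × 630 = 552.5 + 94.5 = 647
Branch B: 710 (certain)
Overall = 0.71 × 647 + 0.29 × 710 = 459.37 + 205.9 = 665.27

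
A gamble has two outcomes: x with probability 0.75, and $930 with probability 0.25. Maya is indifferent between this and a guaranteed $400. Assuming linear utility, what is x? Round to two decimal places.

0.75·x + 0.25·930 = 400
0.75·x = 400 − 232.5 = 167.5
x = 167.5 / 0.75 = 223.3333

x = $223.33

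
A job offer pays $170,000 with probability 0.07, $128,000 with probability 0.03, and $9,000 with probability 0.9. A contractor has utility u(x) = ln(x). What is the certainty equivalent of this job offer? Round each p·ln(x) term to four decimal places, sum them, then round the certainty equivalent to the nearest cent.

E[u] = 0.07·ln(170000) + 0.03·ln(128000) + 0.9·ln(9000) = 0.8430 + 0.3528 + 8.1945 = 9.3903
CE = e^9.3903 ≈ 11971.69

$11,971.69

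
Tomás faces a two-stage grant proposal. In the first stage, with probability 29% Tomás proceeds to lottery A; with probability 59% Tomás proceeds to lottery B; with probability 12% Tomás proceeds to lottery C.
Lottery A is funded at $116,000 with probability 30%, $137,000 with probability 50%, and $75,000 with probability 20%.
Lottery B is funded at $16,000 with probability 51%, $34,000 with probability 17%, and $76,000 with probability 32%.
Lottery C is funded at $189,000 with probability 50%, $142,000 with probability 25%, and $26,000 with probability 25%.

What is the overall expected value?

$73,260.40

EV(A) = 0.3 × 116000 + 0.5 × 137000 + 0.2 × 75000 = 34800 + 68500 + 15000 = 118300
EV(B) = 0.51 × 16000 + 0.17 × 34000 + 0.32 × 76000 = 8160 + 5780 + 24320 = 38260
EV(C) = 0.5 × 189000 + 0.25 × 142000 + 0.25 × 26000 = 94500 + 35500 + 6500 = 136500
Overall = 0.29 × 118300 + 0.59 × 38260 + 0.12 × 136500 = 34307 + 22573.4 + 16380 = 73260.4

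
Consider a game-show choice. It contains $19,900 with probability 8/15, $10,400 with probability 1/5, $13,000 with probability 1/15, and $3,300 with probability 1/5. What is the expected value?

EV = 8/15 × 19900 + 1/5 × 10400 + 1/15 × 13000 + 1/5 × 3300 = 10613.3333 + 2080 + 866.6667 + 660 = 14220

$14,220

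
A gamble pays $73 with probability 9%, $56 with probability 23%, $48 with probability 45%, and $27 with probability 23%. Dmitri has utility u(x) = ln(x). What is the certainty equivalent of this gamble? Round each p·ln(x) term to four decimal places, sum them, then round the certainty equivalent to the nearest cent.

$45.24

E[u] = 0.09·ln(73) + 0.23·ln(56) + 0.45·ln(48) + 0.23·ln(27) = 0.3861 + 0.9258 + 1.7420 + 0.7580 = 3.8119
CE = e^3.8119 ≈ 45.24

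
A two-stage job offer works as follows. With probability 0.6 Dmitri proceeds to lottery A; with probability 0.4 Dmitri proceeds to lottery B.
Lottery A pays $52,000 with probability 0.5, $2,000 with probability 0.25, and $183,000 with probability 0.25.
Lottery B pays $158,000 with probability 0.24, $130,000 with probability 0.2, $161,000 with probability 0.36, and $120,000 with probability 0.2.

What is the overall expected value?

EV(A) = 0.5 × 52000 + 0.25 × 2000 + 0.25 × 183000 = 26000 + 500 + 45750 = 72250
EV(B) = 0.24 × 158000 + 0.2 × 130000 + 0.36 × 161000 + 0.2 × 120000 = 37920 + 26000 + 57960 + 24000 = 145880
Overall = 0.6 × 72250 + 0.4 × 145880 = 43350 + 58352 = 101702

$101,702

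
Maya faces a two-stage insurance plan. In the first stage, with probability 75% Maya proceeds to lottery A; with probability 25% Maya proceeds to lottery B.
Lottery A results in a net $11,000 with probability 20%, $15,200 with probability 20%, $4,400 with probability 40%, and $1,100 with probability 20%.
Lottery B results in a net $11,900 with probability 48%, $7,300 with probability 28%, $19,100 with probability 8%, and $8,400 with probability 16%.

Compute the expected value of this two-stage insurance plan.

$8,072

EV(A) = 0.2 × 11000 + 0.2 × 15200 + 0.4 × 4400 + 0.2 × 1100 = 2200 + 3040 + 1760 + 220 = 7220
EV(B) = 0.48 × 11900 + 0.28 × 7300 + 0.08 × 19100 + 0.16 × 8400 = 5712 + 2044 + 1528 + 1344 = 10628
Overall = 0.75 × 7220 + 0.25 × 10628 = 5415 + 2657 = 8072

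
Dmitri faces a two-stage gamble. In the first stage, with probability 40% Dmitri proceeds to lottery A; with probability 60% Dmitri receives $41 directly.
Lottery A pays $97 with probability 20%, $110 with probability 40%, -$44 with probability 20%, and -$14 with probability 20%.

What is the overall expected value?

$45.32

EV(A) = 0.2 × 97 + 0.4 × 110 + 0.2 × (-44) + 0.2 × (-14) = 19.4 + 44 − 8.8 − 2.8 = 51.8
Branch B: 41 (certain)
Overall = 0.4 × 51.8 + 0.6 × 41 = 20.72 + 24.6 = 45.32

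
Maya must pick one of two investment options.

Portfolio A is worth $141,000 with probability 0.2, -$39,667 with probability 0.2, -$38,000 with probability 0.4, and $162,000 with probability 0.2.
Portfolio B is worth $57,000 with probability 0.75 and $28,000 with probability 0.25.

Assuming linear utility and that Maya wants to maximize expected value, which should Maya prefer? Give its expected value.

Portfolio B ($49,750)

Portfolio A = 0.2 × 141000 + 0.2 × (-39667) + 0.4 × (-38000) + 0.2 × 162000 = 28200 − 7933.4 − 15200 + 32400 = 37466.6
Portfolio B = 0.75 × 57000 + 0.25 × 28000 = 42750 + 7000 = 49750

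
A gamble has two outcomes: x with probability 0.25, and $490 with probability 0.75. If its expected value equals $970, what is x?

0.25·x + 0.75·490 = 970
0.25·x = 970 − 367.5 = 602.5
x = 602.5 / 0.25 = 2410

x = $2,410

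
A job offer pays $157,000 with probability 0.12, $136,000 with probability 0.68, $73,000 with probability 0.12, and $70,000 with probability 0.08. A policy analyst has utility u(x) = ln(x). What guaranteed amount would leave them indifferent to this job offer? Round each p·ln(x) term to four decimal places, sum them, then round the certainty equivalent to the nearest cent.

E[u] = 0.12·ln(157000) + 0.68·ln(136000) + 0.12·ln(73000) + 0.08·ln(70000) = 1.4357 + 8.0379 + 1.3438 + 0.8925 = 11.7099
CE = e^11.7099 ≈ 121771.30

$121,771.30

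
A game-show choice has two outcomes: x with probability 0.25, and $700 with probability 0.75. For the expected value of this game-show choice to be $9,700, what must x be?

0.25·x + 0.75·700 = 9700
0.25·x = 9700 − 525 = 9175
x = 9175 / 0.25 = 36700

x = $36,700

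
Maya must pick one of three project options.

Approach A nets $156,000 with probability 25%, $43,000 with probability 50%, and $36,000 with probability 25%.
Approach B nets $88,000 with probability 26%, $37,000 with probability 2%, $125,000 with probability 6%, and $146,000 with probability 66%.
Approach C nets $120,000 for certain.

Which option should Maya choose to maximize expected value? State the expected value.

Approach B ($127,480)

Approach A = 0.25 × 156000 + 0.5 × 43000 + 0.25 × 36000 = 39000 + 21500 + 9000 = 69500
Approach B = 0.26 × 88000 + 0.02 × 37000 + 0.06 × 125000 + 0.66 × 146000 = 22880 + 740 + 7500 + 96360 = 127480
Approach C: 120000 (certain)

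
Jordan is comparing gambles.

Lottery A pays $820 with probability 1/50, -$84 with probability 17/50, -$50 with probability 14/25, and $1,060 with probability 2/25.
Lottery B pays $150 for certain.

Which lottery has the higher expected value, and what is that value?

Lottery A = 1/50 × 820 + 17/50 × (-84) + 14/25 × (-50) + 2/25 × 1060 = 16.4 − 28.56 − 28 + 84.8 = 44.64
Lottery B: 150 (certain)

Lottery B ($150)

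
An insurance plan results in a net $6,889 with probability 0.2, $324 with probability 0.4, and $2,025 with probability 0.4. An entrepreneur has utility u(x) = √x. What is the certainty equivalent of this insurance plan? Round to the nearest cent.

E[u] = 0.2·√6889 + 0.4·√324 + 0.4·√2025 = 0.2·83 + 0.4·18 + 0.4·45 = 41.8
CE = (41.8)² = 1747.24

$1,747.24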